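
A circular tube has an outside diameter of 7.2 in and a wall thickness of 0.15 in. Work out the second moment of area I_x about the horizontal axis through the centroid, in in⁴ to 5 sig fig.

Treat the section as a set of non-overlapping primitives; coordinates are from the bounding-box lower-left.
Outer circle: ⌀7.2, A = 40.71504 in², y = 3.6 in, Ī = 131.9167 in⁴.
Bore (subtracted): ⌀6.9, A = 37.39281 in², y = 3.6 in, Ī = 111.267 in⁴.
By symmetry the centroid is at mid-height, ȳ = 3.6 in.
All pieces are centred on the horizontal axis through the centroid, so I = ΣĪ (holes subtracted) = 20.64976 in⁴.

I_x ≈ 20.650 in⁴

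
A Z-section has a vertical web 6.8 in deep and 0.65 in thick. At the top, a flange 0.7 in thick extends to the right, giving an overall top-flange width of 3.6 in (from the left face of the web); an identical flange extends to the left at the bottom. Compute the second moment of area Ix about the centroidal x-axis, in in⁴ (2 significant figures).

Ix ≈ 56 in⁴

Break the section into simple shapes (no overlaps), measuring from the bottom-left corner of the bounding box.
Web: 0.65 × 6.8, A = 4.42 in², y = 3.4 in, Ī = 17.03 in⁴.
Top flange (beyond web): 2.95 × 0.7, A = 2.065 in², y = 6.45 in, Ī = 0.08432 in⁴.
Bottom flange (beyond web): 2.95 × 0.7, A = 2.065 in², y = 0.35 in, Ī = 0.08432 in⁴.
Centroid: ȳ = ΣA·y / ΣA = 3.4 in.
Transfer each piece to the centroidal x-axis using Ī + A·d² with d = y − 3.4:
  web: d = 0 in → contributes +17.03 in⁴
  top flange (beyond web): d = 3.05 in → contributes +19.29 in⁴
  bottom flange (beyond web): d = -3.05 in → contributes +19.29 in⁴
Total I = 55.62 in⁴.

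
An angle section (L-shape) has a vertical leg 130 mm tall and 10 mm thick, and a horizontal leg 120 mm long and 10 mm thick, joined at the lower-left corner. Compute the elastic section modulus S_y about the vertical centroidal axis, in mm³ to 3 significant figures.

S_y ≈ 3.73 × 10⁴ mm³

Decompose the section into non-overlapping parts with the origin at the bottom-left of its bounding rectangle.
Vertical leg: 10 × 130, A = 1 300 mm², x = 5 mm, Ī = 10 833 mm⁴.
Horizontal leg (remainder): 110 × 10, A = 1 100 mm², x = 65 mm, Ī = 1 109 167 mm⁴.
Centroid: x̄ = ΣA·x / ΣA = 32.5 mm.
Transfer each piece to the vertical centroidal axis using Ī + A·d² with d = x − 32.5:
  vertical leg: d = -27.5 mm → contributes +993 958 mm⁴
  horizontal leg (remainder): d = 32.5 mm → contributes +2 271 042 mm⁴
Total I = 3 265 000 mm⁴.
Extreme fibre distance c = 87.5 mm; S = I/c = 37 314 mm³.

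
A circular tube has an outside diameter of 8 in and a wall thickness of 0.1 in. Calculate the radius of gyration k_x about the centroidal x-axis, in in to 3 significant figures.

k_x ≈ 2.79 in

Decompose the section into non-overlapping parts with the origin at the bottom-left of its bounding rectangle.
Outer circle: ⌀8, A = 50.265 in², y = 4 in, Ī = 201.06 in⁴.
Bore (subtracted): ⌀7.8, A = 47.784 in², y = 4 in, Ī = 181.7 in⁴.
By symmetry the centroid is at mid-height, ȳ = 4 in.
All pieces are centred on the centroidal x-axis, so I = ΣĪ (holes subtracted) = 19.365 in⁴.
Radius of gyration: k = √(I/A) = √(19.365 / 2.4819) = 2.7933 in.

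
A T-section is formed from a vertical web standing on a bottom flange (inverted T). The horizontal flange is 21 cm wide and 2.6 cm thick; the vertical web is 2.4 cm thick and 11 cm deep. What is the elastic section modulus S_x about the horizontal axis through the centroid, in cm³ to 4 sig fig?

S_x ≈ 111.1 cm³

Split into non-overlapping primitives; take the origin at the lower-left of the bounding box.
Flange: 21 × 2.6, A = 54.6 cm², y = 1.3 cm, Ī = 30.758 cm⁴.
Web: 2.4 × 11, A = 26.4 cm², y = 8.1 cm, Ī = 266.2 cm⁴.
Centroid: ȳ = ΣA·y / ΣA = 3.5163 cm.
Transfer each piece to the horizontal axis through the centroid using Ī + A·d² with d = y − 3.5163:
  flange: d = -2.2163 cm → contributes +298.952 cm⁴
  web: d = 4.5837 cm → contributes +820.873 cm⁴
Total I = 1119.82 cm⁴.
Extreme fibre distance c = 10.0837 cm; S = I/c = 111.053 cm³.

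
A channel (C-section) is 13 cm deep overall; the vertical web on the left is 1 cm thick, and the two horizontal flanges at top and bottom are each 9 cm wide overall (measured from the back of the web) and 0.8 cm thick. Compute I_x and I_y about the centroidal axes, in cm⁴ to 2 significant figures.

I_x ≈ 660 cm⁴, I_y ≈ 200 cm⁴

Treat the section as a set of non-overlapping primitives; coordinates are from the bounding-box lower-left.
Web: 1 × 13, A = 13 cm², y = 6.5 cm, Ī = 183.1 cm⁴.
Top flange (beyond web): 8 × 0.8, A = 6.4 cm², y = 12.6 cm, Ī = 0.3413 cm⁴.
Bottom flange (beyond web): 8 × 0.8, A = 6.4 cm², y = 0.4 cm, Ī = 0.3413 cm⁴.
By symmetry the centroid is at mid-height, ȳ = 6.5 cm.
Transfer each piece to the centroidal x-axis using Ī + A·d² with d = y − 6.5:
  web: d = 0 cm → contributes +183.1 cm⁴
  top flange (beyond web): d = 6.1 cm → contributes +238.5 cm⁴
  bottom flange (beyond web): d = -6.1 cm → contributes +238.5 cm⁴
Total I = 660.1 cm⁴.
For the y-axis: x̄ = 2.733 cm.
Repeating about the centroidal y-axis gives I_y = 200 cm⁴.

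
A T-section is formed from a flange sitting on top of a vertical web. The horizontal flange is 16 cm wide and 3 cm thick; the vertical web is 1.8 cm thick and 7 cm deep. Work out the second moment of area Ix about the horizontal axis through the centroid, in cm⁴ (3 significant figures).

Ix ≈ 337 cm⁴

Treat the section as a set of non-overlapping primitives; coordinates are from the bounding-box lower-left.
Flange: 16 × 3, A = 48 cm², y = 8.5 cm, Ī = 36 cm⁴.
Web: 1.8 × 7, A = 12.6 cm², y = 3.5 cm, Ī = 51.45 cm⁴.
Centroid: ȳ = ΣA·y / ΣA = 7.4604 cm.
Transfer each piece to the horizontal axis through the centroid using Ī + A·d² with d = y − 7.4604:
  flange: d = 1.0396 cm → contributes +87.877 cm⁴
  web: d = -3.9604 cm → contributes +249.08 cm⁴
Total I = 336.95 cm⁴.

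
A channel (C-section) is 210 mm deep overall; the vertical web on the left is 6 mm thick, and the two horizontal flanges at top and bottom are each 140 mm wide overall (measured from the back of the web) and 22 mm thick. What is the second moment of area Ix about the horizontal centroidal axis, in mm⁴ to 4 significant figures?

Ix ≈ 5.697 × 10⁷ mm⁴

Split into non-overlapping primitives; take the origin at the lower-left of the bounding box.
Web: 6 × 210, A = 1 260 mm², y = 105 mm, Ī = 4 630 500 mm⁴.
Top flange (beyond web): 134 × 22, A = 2 948 mm², y = 199 mm, Ī = 118 903 mm⁴.
Bottom flange (beyond web): 134 × 22, A = 2 948 mm², y = 11 mm, Ī = 118 903 mm⁴.
By symmetry the centroid is at mid-height, ȳ = 105 mm.
Transfer each piece to the horizontal centroidal axis using Ī + A·d² with d = y − 105:
  web: d = 0 mm → contributes +4 630 500 mm⁴
  top flange (beyond web): d = 94 mm → contributes +26 167 431 mm⁴
  bottom flange (beyond web): d = -94 mm → contributes +26 167 431 mm⁴
Total I = 56 965 361 mm⁴.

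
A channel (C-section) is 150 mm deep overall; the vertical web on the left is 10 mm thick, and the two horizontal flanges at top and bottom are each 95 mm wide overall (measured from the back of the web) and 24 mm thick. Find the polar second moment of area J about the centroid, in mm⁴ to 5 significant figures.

Break the section into simple shapes (no overlaps), measuring from the bottom-left corner of the bounding box.
Web: 10 × 150, A = 1 500 mm², y = 75 mm, Ī = 2 812 500 mm⁴.
Top flange (beyond web): 85 × 24, A = 2 040 mm², y = 138 mm, Ī = 97 920 mm⁴.
Bottom flange (beyond web): 85 × 24, A = 2 040 mm², y = 12 mm, Ī = 97 920 mm⁴.
By symmetry the centroid is at mid-height, ȳ = 75 mm.
Transfer each piece to the centroidal x-axis using Ī + A·d² with d = y − 75:
  web: d = 0 mm → contributes +2 812 500 mm⁴
  top flange (beyond web): d = 63 mm → contributes +8 194 680 mm⁴
  bottom flange (beyond web): d = -63 mm → contributes +8 194 680 mm⁴
Total I = 19 201 860 mm⁴.
For the y-axis: x̄ = 39.73118 mm.
Repeating about the centroidal y-axis gives I_y = 4 943 597 mm⁴.
Polar second moment: J = I_x + I_y = 24 145 457 mm⁴.

J ≈ 2.4145 × 10⁷ mm⁴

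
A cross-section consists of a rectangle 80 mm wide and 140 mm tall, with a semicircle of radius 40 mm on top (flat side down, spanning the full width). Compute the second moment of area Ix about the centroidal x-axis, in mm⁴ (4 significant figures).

Ix ≈ 3.410 × 10⁷ mm⁴

Break the section into simple shapes (no overlaps), measuring from the bottom-left corner of the bounding box.
Rectangular body: 80 × 140, A = 11 200 mm², y = 70 mm, Ī = 18 293 333 mm⁴.
Semicircular cap: semicircle r = 40, A = 2513.27 mm², y = 156.977 mm, Ī = 280 978 mm⁴.
Centroid: ȳ = ΣA·y / ΣA = 85.9405 mm.
Transfer each piece to the centroidal x-axis using Ī + A·d² with d = y − 85.9405:
  rectangular body: d = -15.9405 mm → contributes +21 139 233 mm⁴
  semicircular cap: d = 71.0361 mm → contributes +12 963 269 mm⁴
Total I = 34 102 502 mm⁴.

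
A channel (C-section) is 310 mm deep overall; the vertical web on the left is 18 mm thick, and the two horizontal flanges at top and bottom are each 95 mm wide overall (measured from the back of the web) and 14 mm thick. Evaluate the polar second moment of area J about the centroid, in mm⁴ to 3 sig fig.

J ≈ 9.67 × 10⁷ mm⁴

Break the section into simple shapes (no overlaps), measuring from the bottom-left corner of the bounding box.
Web: 18 × 310, A = 5 580 mm², y = 155 mm, Ī = 44 686 500 mm⁴.
Top flange (beyond web): 77 × 14, A = 1 078 mm², y = 303 mm, Ī = 17 607 mm⁴.
Bottom flange (beyond web): 77 × 14, A = 1 078 mm², y = 7 mm, Ī = 17 607 mm⁴.
By symmetry the centroid is at mid-height, ȳ = 155 mm.
Transfer each piece to the centroidal x-axis using Ī + A·d² with d = y − 155:
  web: d = 0 mm → contributes +44 686 500 mm⁴
  top flange (beyond web): d = 148 mm → contributes +23 630 119 mm⁴
  bottom flange (beyond web): d = -148 mm → contributes +23 630 119 mm⁴
Total I = 91 946 739 mm⁴.
For the y-axis: x̄ = 22.238 mm.
Repeating about the centroidal y-axis gives I_y = 4 724 664 mm⁴.
Polar second moment: J = I_x + I_y = 96 671 403 mm⁴.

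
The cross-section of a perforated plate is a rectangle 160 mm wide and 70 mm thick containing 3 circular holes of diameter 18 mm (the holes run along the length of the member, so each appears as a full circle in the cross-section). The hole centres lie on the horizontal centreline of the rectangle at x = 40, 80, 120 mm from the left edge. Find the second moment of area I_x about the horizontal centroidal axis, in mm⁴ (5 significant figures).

I_x ≈ 4.5579 × 10⁶ mm⁴

Decompose the section into non-overlapping parts with the origin at the bottom-left of its bounding rectangle.
Plate: 160 × 70, A = 11 200 mm², y = 35 mm, Ī = 4 573 333 mm⁴.
Hole 1 (subtracted): ⌀18, A = 254.469 mm², y = 35 mm, Ī = 5152.997 mm⁴.
Hole 2 (subtracted): ⌀18, A = 254.469 mm², y = 35 mm, Ī = 5152.997 mm⁴.
Hole 3 (subtracted): ⌀18, A = 254.469 mm², y = 35 mm, Ī = 5152.997 mm⁴.
By symmetry the centroid is at mid-height, ȳ = 35 mm.
All pieces are centred on the horizontal centroidal axis, so I = ΣĪ (holes subtracted) = 4 557 874 mm⁴.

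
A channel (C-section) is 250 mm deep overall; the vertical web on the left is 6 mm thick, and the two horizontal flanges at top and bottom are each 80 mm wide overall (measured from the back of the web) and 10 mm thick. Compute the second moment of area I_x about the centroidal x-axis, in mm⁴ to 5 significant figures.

I_x ≈ 2.9137 × 10⁷ mm⁴

Treat the section as a set of non-overlapping primitives; coordinates are from the bounding-box lower-left.
Web: 6 × 250, A = 1 500 mm², y = 125 mm, Ī = 7 812 500 mm⁴.
Top flange (beyond web): 74 × 10, A = 740 mm², y = 245 mm, Ī = 6166.667 mm⁴.
Bottom flange (beyond web): 74 × 10, A = 740 mm², y = 5 mm, Ī = 6166.667 mm⁴.
By symmetry the centroid is at mid-height, ȳ = 125 mm.
Transfer each piece to the centroidal x-axis using Ī + A·d² with d = y − 125:
  web: d = 0 mm → contributes +7 812 500 mm⁴
  top flange (beyond web): d = 120 mm → contributes +10 662 167 mm⁴
  bottom flange (beyond web): d = -120 mm → contributes +10 662 167 mm⁴
Total I = 29 136 833 mm⁴.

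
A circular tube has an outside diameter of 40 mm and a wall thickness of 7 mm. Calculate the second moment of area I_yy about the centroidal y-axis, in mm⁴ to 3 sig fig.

I_yy ≈ 1.03 × 10⁵ mm⁴

Decompose the section into non-overlapping parts with the origin at the bottom-left of its bounding rectangle.
Outer circle: ⌀40, A = 1256.6 mm², x = 20 mm, Ī = 125 664 mm⁴.
Bore (subtracted): ⌀26, A = 530.93 mm², x = 20 mm, Ī = 22 432 mm⁴.
By symmetry the centroid is at mid-width, x̄ = 20 mm.
All pieces are centred on the centroidal y-axis, so I = ΣĪ (holes subtracted) = 103 232 mm⁴.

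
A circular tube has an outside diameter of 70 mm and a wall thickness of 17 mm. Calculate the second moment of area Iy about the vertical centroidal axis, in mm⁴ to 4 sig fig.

Iy ≈ 1.096 × 10⁶ mm⁴

Split into non-overlapping primitives; take the origin at the lower-left of the bounding box.
Outer circle: ⌀70, A = 3848.45 mm², x = 35 mm, Ī = 1 178 588 mm⁴.
Bore (subtracted): ⌀36, A = 1017.88 mm², x = 35 mm, Ī = 82 448 mm⁴.
By symmetry the centroid is at mid-width, x̄ = 35 mm.
All pieces are centred on the vertical centroidal axis, so I = ΣĪ (holes subtracted) = 1 096 140 mm⁴.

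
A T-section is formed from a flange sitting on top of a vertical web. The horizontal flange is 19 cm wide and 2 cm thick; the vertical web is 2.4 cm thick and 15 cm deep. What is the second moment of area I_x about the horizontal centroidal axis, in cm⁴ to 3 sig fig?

I_x ≈ 2020 cm⁴

Break the section into simple shapes (no overlaps), measuring from the bottom-left corner of the bounding box.
Flange: 19 × 2, A = 38 cm², y = 16 cm, Ī = 12.667 cm⁴.
Web: 2.4 × 15, A = 36 cm², y = 7.5 cm, Ī = 675 cm⁴.
Centroid: ȳ = ΣA·y / ΣA = 11.865 cm.
Transfer each piece to the horizontal centroidal axis using Ī + A·d² with d = y − 11.865:
  flange: d = 4.1351 cm → contributes +662.44 cm⁴
  web: d = -4.3649 cm → contributes +1360.9 cm⁴
Total I = 2023.3 cm⁴.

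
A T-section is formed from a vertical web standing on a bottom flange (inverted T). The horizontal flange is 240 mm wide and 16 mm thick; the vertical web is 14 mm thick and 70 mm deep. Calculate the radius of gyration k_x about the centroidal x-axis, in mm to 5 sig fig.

k_x ≈ 19.988 mm

Decompose the section into non-overlapping parts with the origin at the bottom-left of its bounding rectangle.
Flange: 240 × 16, A = 3 840 mm², y = 8 mm, Ī = 81 920 mm⁴.
Web: 14 × 70, A = 980 mm², y = 51 mm, Ī = 400166.7 mm⁴.
Centroid: ȳ = ΣA·y / ΣA = 16.74274 mm.
Transfer each piece to the centroidal x-axis using Ī + A·d² with d = y − 16.74274:
  flange: d = -8.742739 mm → contributes +375432.2 mm⁴
  web: d = 34.25726 mm → contributes +1 550 255 mm⁴
Total I = 1 925 688 mm⁴.
Radius of gyration: k = √(I/A) = √(1 925 688 / 4 820) = 19.988 mm.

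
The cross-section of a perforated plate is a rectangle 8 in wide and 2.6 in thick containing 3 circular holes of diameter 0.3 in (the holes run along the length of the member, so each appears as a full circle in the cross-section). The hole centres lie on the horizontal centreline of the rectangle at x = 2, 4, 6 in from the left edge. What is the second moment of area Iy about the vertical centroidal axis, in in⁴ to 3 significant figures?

Treat the section as a set of non-overlapping primitives; coordinates are from the bounding-box lower-left.
Plate: 8 × 2.6, A = 20.8 in², x = 4 in, Ī = 110.93 in⁴.
Hole 1 (subtracted): ⌀0.3, A = 0.070686 in², x = 2 in, Ī = 0.00039761 in⁴.
Hole 2 (subtracted): ⌀0.3, A = 0.070686 in², x = 4 in, Ī = 0.00039761 in⁴.
Hole 3 (subtracted): ⌀0.3, A = 0.070686 in², x = 6 in, Ī = 0.00039761 in⁴.
By symmetry the centroid is at mid-width, x̄ = 4 in.
Transfer each piece to the vertical centroidal axis using Ī + A·d² with d = x − 4:
  plate: d = 0 in → contributes +110.93 in⁴
  hole 1: d = -2 in → contributes −0.28314 in⁴
  hole 2: d = 0 in → contributes −0.00039761 in⁴
  hole 3: d = 2 in → contributes −0.28314 in⁴
Total I = 110.37 in⁴.

Iy ≈ 110 in⁴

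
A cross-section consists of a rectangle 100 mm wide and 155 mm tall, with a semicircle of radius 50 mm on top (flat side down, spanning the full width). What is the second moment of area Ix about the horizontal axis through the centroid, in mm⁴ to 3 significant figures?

Ix ≈ 6.23 × 10⁷ mm⁴

Treat the section as a set of non-overlapping primitives; coordinates are from the bounding-box lower-left.
Rectangular body: 100 × 155, A = 15 500 mm², y = 77.5 mm, Ī = 31 032 292 mm⁴.
Semicircular cap: semicircle r = 50, A = 3 927 mm², y = 176.22 mm, Ī = 685 981 mm⁴.
Centroid: ȳ = ΣA·y / ΣA = 97.455 mm.
Transfer each piece to the horizontal axis through the centroid using Ī + A·d² with d = y − 97.455:
  rectangular body: d = -19.955 mm → contributes +37 204 726 mm⁴
  semicircular cap: d = 78.765 mm → contributes +25 048 843 mm⁴
Total I = 62 253 569 mm⁴.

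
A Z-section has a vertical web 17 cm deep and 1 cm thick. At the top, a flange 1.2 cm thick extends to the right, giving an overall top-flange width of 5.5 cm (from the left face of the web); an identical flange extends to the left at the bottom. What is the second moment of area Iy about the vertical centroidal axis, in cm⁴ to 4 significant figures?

Iy ≈ 101.3 cm⁴

Decompose the section into non-overlapping parts with the origin at the bottom-left of its bounding rectangle.
Web: 1 × 17, A = 17 cm², x = 5 cm, Ī = 1.41667 cm⁴.
Top flange (beyond web): 4.5 × 1.2, A = 5.4 cm², x = 7.75 cm, Ī = 9.1125 cm⁴.
Bottom flange (beyond web): 4.5 × 1.2, A = 5.4 cm², x = 2.25 cm, Ī = 9.1125 cm⁴.
Centroid: x̄ = ΣA·x / ΣA = 5 cm.
Transfer each piece to the vertical centroidal axis using Ī + A·d² with d = x − 5:
  web: d = 0 cm → contributes +1.41667 cm⁴
  top flange (beyond web): d = 2.75 cm → contributes +49.95 cm⁴
  bottom flange (beyond web): d = -2.75 cm → contributes +49.95 cm⁴
Total I = 101.317 cm⁴.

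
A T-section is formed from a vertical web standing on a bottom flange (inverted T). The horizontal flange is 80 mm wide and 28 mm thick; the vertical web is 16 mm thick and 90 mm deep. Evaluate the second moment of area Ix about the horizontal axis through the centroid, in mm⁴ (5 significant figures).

Ix ≈ 4.1695 × 10⁶ mm⁴

Break the section into simple shapes (no overlaps), measuring from the bottom-left corner of the bounding box.
Flange: 80 × 28, A = 2 240 mm², y = 14 mm, Ī = 146346.7 mm⁴.
Web: 16 × 90, A = 1 440 mm², y = 73 mm, Ī = 972 000 mm⁴.
Centroid: ȳ = ΣA·y / ΣA = 37.08696 mm.
Transfer each piece to the horizontal axis through the centroid using Ī + A·d² with d = y − 37.08696:
  flange: d = -23.08696 mm → contributes +1 340 284 mm⁴
  web: d = 35.91304 mm → contributes +2 829 235 mm⁴
Total I = 4 169 519 mm⁴.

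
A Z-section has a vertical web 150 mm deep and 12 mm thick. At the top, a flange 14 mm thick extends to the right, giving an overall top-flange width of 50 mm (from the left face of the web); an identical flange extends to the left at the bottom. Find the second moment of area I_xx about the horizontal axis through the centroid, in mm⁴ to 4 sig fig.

I_xx ≈ 8.312 × 10⁶ mm⁴

Decompose the section into non-overlapping parts with the origin at the bottom-left of its bounding rectangle.
Web: 12 × 150, A = 1 800 mm², y = 75 mm, Ī = 3 375 000 mm⁴.
Top flange (beyond web): 38 × 14, A = 532 mm², y = 143 mm, Ī = 8689.33 mm⁴.
Bottom flange (beyond web): 38 × 14, A = 532 mm², y = 7 mm, Ī = 8689.33 mm⁴.
Centroid: ȳ = ΣA·y / ΣA = 75 mm.
Transfer each piece to the horizontal axis through the centroid using Ī + A·d² with d = y − 75:
  web: d = 0 mm → contributes +3 375 000 mm⁴
  top flange (beyond web): d = 68 mm → contributes +2 468 657 mm⁴
  bottom flange (beyond web): d = -68 mm → contributes +2 468 657 mm⁴
Total I = 8 312 315 mm⁴.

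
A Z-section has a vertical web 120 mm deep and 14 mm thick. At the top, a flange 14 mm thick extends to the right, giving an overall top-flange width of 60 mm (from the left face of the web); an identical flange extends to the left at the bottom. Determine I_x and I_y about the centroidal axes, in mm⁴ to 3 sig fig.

I_x ≈ 5.66 × 10⁶ mm⁴, I_y ≈ 1.41 × 10⁶ mm⁴

Treat the section as a set of non-overlapping primitives; coordinates are from the bounding-box lower-left.
Web: 14 × 120, A = 1 680 mm², y = 60 mm, Ī = 2 016 000 mm⁴.
Top flange (beyond web): 46 × 14, A = 644 mm², y = 113 mm, Ī = 10 519 mm⁴.
Bottom flange (beyond web): 46 × 14, A = 644 mm², y = 7 mm, Ī = 10 519 mm⁴.
Centroid: ȳ = ΣA·y / ΣA = 60 mm.
Transfer each piece to the centroidal x-axis using Ī + A·d² with d = y − 60:
  web: d = 0 mm → contributes +2 016 000 mm⁴
  top flange (beyond web): d = 53 mm → contributes +1 819 515 mm⁴
  bottom flange (beyond web): d = -53 mm → contributes +1 819 515 mm⁴
Total I = 5 655 029 mm⁴.
For the y-axis: x̄ = 53 mm.
Repeating about the centroidal y-axis gives I_y = 1 413 757 mm⁴.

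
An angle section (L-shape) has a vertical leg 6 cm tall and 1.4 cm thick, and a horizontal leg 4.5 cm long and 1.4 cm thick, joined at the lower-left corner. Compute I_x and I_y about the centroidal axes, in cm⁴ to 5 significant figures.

I_x ≈ 41.046 cm⁴, I_y ≈ 19.334 cm⁴

Split into non-overlapping primitives; take the origin at the lower-left of the bounding box.
Vertical leg: 1.4 × 6, A = 8.4 cm², y = 3 cm, Ī = 25.2 cm⁴.
Horizontal leg (remainder): 3.1 × 1.4, A = 4.34 cm², y = 0.7 cm, Ī = 0.7088667 cm⁴.
Centroid: ȳ = ΣA·y / ΣA = 2.216484 cm.
Transfer each piece to the centroidal x-axis using Ī + A·d² with d = y − 2.216484:
  vertical leg: d = 0.7835165 cm → contributes +30.35674 cm⁴
  horizontal leg (remainder): d = -1.516484 cm → contributes +10.68966 cm⁴
Total I = 41.04641 cm⁴.
For the y-axis: x̄ = 1.466484 cm.
Repeating about the centroidal y-axis gives I_y = 19.33416 cm⁴.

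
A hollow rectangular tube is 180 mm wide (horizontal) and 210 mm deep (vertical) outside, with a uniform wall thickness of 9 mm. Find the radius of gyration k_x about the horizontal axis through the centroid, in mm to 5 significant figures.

Break the section into simple shapes (no overlaps), measuring from the bottom-left corner of the bounding box.
Outer rectangle: 180 × 210, A = 37 800 mm², y = 105 mm, Ī = 138 915 000 mm⁴.
Inner void (subtracted): 162 × 192, A = 31 104 mm², y = 105 mm, Ī = 95 551 488 mm⁴.
By symmetry the centroid is at mid-height, ȳ = 105 mm.
All pieces are centred on the horizontal axis through the centroid, so I = ΣĪ (holes subtracted) = 43 363 512 mm⁴.
Radius of gyration: k = √(I/A) = √(43 363 512 / 6 696) = 80.4738 mm.

k_x ≈ 80.474 mm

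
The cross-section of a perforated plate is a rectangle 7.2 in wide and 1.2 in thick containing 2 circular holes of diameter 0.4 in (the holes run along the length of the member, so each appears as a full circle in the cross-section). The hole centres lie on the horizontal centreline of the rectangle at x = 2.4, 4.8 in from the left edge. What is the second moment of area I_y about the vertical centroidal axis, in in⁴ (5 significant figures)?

Treat the section as a set of non-overlapping primitives; coordinates are from the bounding-box lower-left.
Plate: 7.2 × 1.2, A = 8.64 in², x = 3.6 in, Ī = 37.3248 in⁴.
Hole 1 (subtracted): ⌀0.4, A = 0.1256637 in², x = 2.4 in, Ī = 0.001256637 in⁴.
Hole 2 (subtracted): ⌀0.4, A = 0.1256637 in², x = 4.8 in, Ī = 0.001256637 in⁴.
By symmetry the centroid is at mid-width, x̄ = 3.6 in.
Transfer each piece to the vertical centroidal axis using Ī + A·d² with d = x − 3.6:
  plate: d = 0 in → contributes +37.3248 in⁴
  hole 1: d = -1.2 in → contributes −0.1822124 in⁴
  hole 2: d = 1.2 in → contributes −0.1822124 in⁴
Total I = 36.96038 in⁴.

I_y ≈ 36.960 in⁴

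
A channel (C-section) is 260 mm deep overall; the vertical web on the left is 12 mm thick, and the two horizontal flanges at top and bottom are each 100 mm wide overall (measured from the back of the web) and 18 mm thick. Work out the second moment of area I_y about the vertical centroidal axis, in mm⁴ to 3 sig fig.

I_y ≈ 6.01 × 10⁶ mm⁴

Treat the section as a set of non-overlapping primitives; coordinates are from the bounding-box lower-left.
Web: 12 × 260, A = 3 120 mm², x = 6 mm, Ī = 37 440 mm⁴.
Top flange (beyond web): 88 × 18, A = 1 584 mm², x = 56 mm, Ī = 1 022 208 mm⁴.
Bottom flange (beyond web): 88 × 18, A = 1 584 mm², x = 56 mm, Ī = 1 022 208 mm⁴.
Centroid: x̄ = ΣA·x / ΣA = 31.191 mm.
Transfer each piece to the vertical centroidal axis using Ī + A·d² with d = x − 31.191:
  web: d = -25.191 mm → contributes +2 017 325 mm⁴
  top flange (beyond web): d = 24.809 mm → contributes +1 997 151 mm⁴
  bottom flange (beyond web): d = 24.809 mm → contributes +1 997 151 mm⁴
Total I = 6 011 627 mm⁴.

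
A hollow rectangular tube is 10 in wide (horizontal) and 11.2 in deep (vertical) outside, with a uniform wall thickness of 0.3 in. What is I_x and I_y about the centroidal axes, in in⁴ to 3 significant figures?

I_x ≈ 238 in⁴, I_y ≈ 200 in⁴

Treat the section as a set of non-overlapping primitives; coordinates are from the bounding-box lower-left.
Outer rectangle: 10 × 11.2, A = 112 in², y = 5.6 in, Ī = 1170.8 in⁴.
Inner void (subtracted): 9.4 × 10.6, A = 99.64 in², y = 5.6 in, Ī = 932.96 in⁴.
By symmetry the centroid is at mid-height, ȳ = 5.6 in.
All pieces are centred on the centroidal x-axis, so I = ΣĪ (holes subtracted) = 237.81 in⁴.
Repeating about the centroidal y-axis gives I_y = 199.65 in⁴.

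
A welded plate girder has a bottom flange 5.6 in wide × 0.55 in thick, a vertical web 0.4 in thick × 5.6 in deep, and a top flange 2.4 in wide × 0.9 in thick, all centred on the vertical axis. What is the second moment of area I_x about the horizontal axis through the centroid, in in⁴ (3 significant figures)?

Decompose the section into non-overlapping parts with the origin at the bottom-left of its bounding rectangle.
Bottom plate: 5.6 × 0.55, A = 3.08 in², y = 0.275 in, Ī = 0.077642 in⁴.
Web plate: 0.4 × 5.6, A = 2.24 in², y = 3.35 in, Ī = 5.8539 in⁴.
Top plate: 2.4 × 0.9, A = 2.16 in², y = 6.6 in, Ī = 0.1458 in⁴.
Centroid: ȳ = ΣA·y / ΣA = 3.0223 in.
Transfer each piece to the horizontal axis through the centroid using Ī + A·d² with d = y − 3.0223:
  bottom plate: d = -2.7473 in → contributes +23.325 in⁴
  web plate: d = 0.32767 in → contributes +6.0944 in⁴
  top plate: d = 3.5777 in → contributes +27.793 in⁴
Total I = 57.213 in⁴.

I_x ≈ 57.2 in⁴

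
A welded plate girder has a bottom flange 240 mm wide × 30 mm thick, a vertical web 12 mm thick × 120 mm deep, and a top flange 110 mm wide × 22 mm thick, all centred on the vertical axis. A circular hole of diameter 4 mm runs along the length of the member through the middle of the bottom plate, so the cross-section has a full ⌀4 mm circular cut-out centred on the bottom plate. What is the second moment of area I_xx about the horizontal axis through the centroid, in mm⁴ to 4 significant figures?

I_xx ≈ 4.279 × 10⁷ mm⁴

Treat the section as a set of non-overlapping primitives; coordinates are from the bounding-box lower-left.
Bottom plate: 240 × 30, A = 7 200 mm², y = 15 mm, Ī = 540 000 mm⁴.
Web plate: 12 × 120, A = 1 440 mm², y = 90 mm, Ī = 1 728 000 mm⁴.
Top plate: 110 × 22, A = 2 420 mm², y = 161 mm, Ī = 97606.7 mm⁴.
Hole (subtracted): ⌀4, A = 12.5664 mm², y = 15 mm, Ī = 12.5664 mm⁴.
Centroid: ȳ = ΣA·y / ΣA = 56.7581 mm.
Transfer each piece to the horizontal axis through the centroid using Ī + A·d² with d = y − 56.7581:
  bottom plate: d = -41.7581 mm → contributes +13 094 929 mm⁴
  web plate: d = 33.2419 mm → contributes +3 319 233 mm⁴
  top plate: d = 104.242 mm → contributes +26 394 224 mm⁴
  hole: d = -41.7581 mm → contributes −21925.1 mm⁴
Total I = 42 786 461 mm⁴.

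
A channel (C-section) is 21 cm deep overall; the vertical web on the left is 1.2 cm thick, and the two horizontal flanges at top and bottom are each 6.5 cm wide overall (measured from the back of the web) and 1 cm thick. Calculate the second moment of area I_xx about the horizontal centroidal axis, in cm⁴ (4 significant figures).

I_xx ≈ 1987 cm⁴

Decompose the section into non-overlapping parts with the origin at the bottom-left of its bounding rectangle.
Web: 1.2 × 21, A = 25.2 cm², y = 10.5 cm, Ī = 926.1 cm⁴.
Top flange (beyond web): 5.3 × 1, A = 5.3 cm², y = 20.5 cm, Ī = 0.441667 cm⁴.
Bottom flange (beyond web): 5.3 × 1, A = 5.3 cm², y = 0.5 cm, Ī = 0.441667 cm⁴.
By symmetry the centroid is at mid-height, ȳ = 10.5 cm.
Transfer each piece to the horizontal centroidal axis using Ī + A·d² with d = y − 10.5:
  web: d = 0 cm → contributes +926.1 cm⁴
  top flange (beyond web): d = 10 cm → contributes +530.442 cm⁴
  bottom flange (beyond web): d = -10 cm → contributes +530.442 cm⁴
Total I = 1986.98 cm⁴.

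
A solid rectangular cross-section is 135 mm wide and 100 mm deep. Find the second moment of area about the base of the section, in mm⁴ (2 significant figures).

The section: 135 × 100, A = 13 500 mm², y = 50 mm, Ī = 11 250 000 mm⁴.
Transfer it to the base of the section using Ī + A·d² with d = y − 0:
  the section: d = 50 mm → contributes +45 000 000 mm⁴
Total I = 45 000 000 mm⁴.

I_base ≈ 4.5 × 10⁷ mm⁴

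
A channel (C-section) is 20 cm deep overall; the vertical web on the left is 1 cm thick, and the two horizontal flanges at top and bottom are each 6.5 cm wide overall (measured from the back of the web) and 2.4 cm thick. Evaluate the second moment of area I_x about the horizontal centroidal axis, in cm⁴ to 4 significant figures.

I_x ≈ 2724 cm⁴

Treat the section as a set of non-overlapping primitives; coordinates are from the bounding-box lower-left.
Web: 1 × 20, A = 20 cm², y = 10 cm, Ī = 666.667 cm⁴.
Top flange (beyond web): 5.5 × 2.4, A = 13.2 cm², y = 18.8 cm, Ī = 6.336 cm⁴.
Bottom flange (beyond web): 5.5 × 2.4, A = 13.2 cm², y = 1.2 cm, Ī = 6.336 cm⁴.
By symmetry the centroid is at mid-height, ȳ = 10 cm.
Transfer each piece to the horizontal centroidal axis using Ī + A·d² with d = y − 10:
  web: d = 0 cm → contributes +666.667 cm⁴
  top flange (beyond web): d = 8.8 cm → contributes +1028.54 cm⁴
  bottom flange (beyond web): d = -8.8 cm → contributes +1028.54 cm⁴
Total I = 2723.75 cm⁴.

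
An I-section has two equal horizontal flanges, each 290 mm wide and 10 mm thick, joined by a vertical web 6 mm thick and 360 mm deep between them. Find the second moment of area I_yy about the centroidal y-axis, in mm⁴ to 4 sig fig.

Break the section into simple shapes (no overlaps), measuring from the bottom-left corner of the bounding box.
Bottom flange: 290 × 10, A = 2 900 mm², x = 145 mm, Ī = 20 324 167 mm⁴.
Web: 6 × 360, A = 2 160 mm², x = 145 mm, Ī = 6 480 mm⁴.
Top flange: 290 × 10, A = 2 900 mm², x = 145 mm, Ī = 20 324 167 mm⁴.
By symmetry the centroid is at mid-width, x̄ = 145 mm.
All pieces are centred on the centroidal y-axis, so I = ΣĪ = 40 654 813 mm⁴.

I_yy ≈ 4.065 × 10⁷ mm⁴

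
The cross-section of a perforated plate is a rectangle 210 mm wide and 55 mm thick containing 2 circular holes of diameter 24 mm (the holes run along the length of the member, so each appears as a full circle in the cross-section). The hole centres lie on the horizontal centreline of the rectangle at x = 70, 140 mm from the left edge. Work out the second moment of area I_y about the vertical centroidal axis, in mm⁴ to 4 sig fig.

Decompose the section into non-overlapping parts with the origin at the bottom-left of its bounding rectangle.
Plate: 210 × 55, A = 11 550 mm², x = 105 mm, Ī = 42 446 250 mm⁴.
Hole 1 (subtracted): ⌀24, A = 452.389 mm², x = 70 mm, Ī = 16 286 mm⁴.
Hole 2 (subtracted): ⌀24, A = 452.389 mm², x = 140 mm, Ī = 16 286 mm⁴.
By symmetry the centroid is at mid-width, x̄ = 105 mm.
Transfer each piece to the vertical centroidal axis using Ī + A·d² with d = x − 105:
  plate: d = 0 mm → contributes +42 446 250 mm⁴
  hole 1: d = -35 mm → contributes −570 463 mm⁴
  hole 2: d = 35 mm → contributes −570 463 mm⁴
Total I = 41 305 324 mm⁴.

I_y ≈ 4.131 × 10⁷ mm⁴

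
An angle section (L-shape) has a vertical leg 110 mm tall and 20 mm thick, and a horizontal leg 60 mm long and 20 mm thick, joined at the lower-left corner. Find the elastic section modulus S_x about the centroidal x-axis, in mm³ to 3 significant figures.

Break the section into simple shapes (no overlaps), measuring from the bottom-left corner of the bounding box.
Vertical leg: 20 × 110, A = 2 200 mm², y = 55 mm, Ī = 2 218 333 mm⁴.
Horizontal leg (remainder): 40 × 20, A = 800 mm², y = 10 mm, Ī = 26 667 mm⁴.
Centroid: ȳ = ΣA·y / ΣA = 43 mm.
Transfer each piece to the centroidal x-axis using Ī + A·d² with d = y − 43:
  vertical leg: d = 12 mm → contributes +2 535 133 mm⁴
  horizontal leg (remainder): d = -33 mm → contributes +897 867 mm⁴
Total I = 3 433 000 mm⁴.
Extreme fibre distance c = 67 mm; S = I/c = 51 239 mm³.

S_x ≈ 5.12 × 10⁴ mm³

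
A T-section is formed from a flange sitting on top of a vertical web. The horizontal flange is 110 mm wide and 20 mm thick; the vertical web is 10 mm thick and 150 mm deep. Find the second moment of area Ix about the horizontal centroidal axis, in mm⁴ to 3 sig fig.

Decompose the section into non-overlapping parts with the origin at the bottom-left of its bounding rectangle.
Flange: 110 × 20, A = 2 200 mm², y = 160 mm, Ī = 73 333 mm⁴.
Web: 10 × 150, A = 1 500 mm², y = 75 mm, Ī = 2 812 500 mm⁴.
Centroid: ȳ = ΣA·y / ΣA = 125.54 mm.
Transfer each piece to the horizontal centroidal axis using Ī + A·d² with d = y − 125.54:
  flange: d = 34.459 mm → contributes +2 685 733 mm⁴
  web: d = -50.541 mm → contributes +6 644 019 mm⁴
Total I = 9 329 752 mm⁴.

Ix ≈ 9.33 × 10⁶ mm⁴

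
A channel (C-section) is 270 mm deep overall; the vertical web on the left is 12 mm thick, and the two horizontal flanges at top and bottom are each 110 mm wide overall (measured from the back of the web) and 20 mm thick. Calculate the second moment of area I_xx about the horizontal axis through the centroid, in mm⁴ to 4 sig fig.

I_xx ≈ 8.106 × 10⁷ mm⁴

Split into non-overlapping primitives; take the origin at the lower-left of the bounding box.
Web: 12 × 270, A = 3 240 mm², y = 135 mm, Ī = 19 683 000 mm⁴.
Top flange (beyond web): 98 × 20, A = 1 960 mm², y = 260 mm, Ī = 65333.3 mm⁴.
Bottom flange (beyond web): 98 × 20, A = 1 960 mm², y = 10 mm, Ī = 65333.3 mm⁴.
By symmetry the centroid is at mid-height, ȳ = 135 mm.
Transfer each piece to the horizontal axis through the centroid using Ī + A·d² with d = y − 135:
  web: d = 0 mm → contributes +19 683 000 mm⁴
  top flange (beyond web): d = 125 mm → contributes +30 690 333 mm⁴
  bottom flange (beyond web): d = -125 mm → contributes +30 690 333 mm⁴
Total I = 81 063 667 mm⁴.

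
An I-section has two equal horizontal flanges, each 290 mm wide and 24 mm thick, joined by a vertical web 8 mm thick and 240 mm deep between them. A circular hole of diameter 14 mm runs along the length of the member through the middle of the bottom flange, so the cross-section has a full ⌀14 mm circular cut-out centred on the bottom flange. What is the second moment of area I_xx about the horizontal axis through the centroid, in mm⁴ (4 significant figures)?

Treat the section as a set of non-overlapping primitives; coordinates are from the bounding-box lower-left.
Bottom flange: 290 × 24, A = 6 960 mm², y = 12 mm, Ī = 334 080 mm⁴.
Web: 8 × 240, A = 1 920 mm², y = 144 mm, Ī = 9 216 000 mm⁴.
Top flange: 290 × 24, A = 6 960 mm², y = 276 mm, Ī = 334 080 mm⁴.
Hole (subtracted): ⌀14, A = 153.938 mm², y = 12 mm, Ī = 1885.74 mm⁴.
Centroid: ȳ = ΣA·y / ΣA = 145.295 mm.
Transfer each piece to the horizontal axis through the centroid using Ī + A·d² with d = y − 145.295:
  bottom flange: d = -133.295 mm → contributes +123 997 031 mm⁴
  web: d = -1.29541 mm → contributes +9 219 222 mm⁴
  top flange: d = 130.705 mm → contributes +119 236 568 mm⁴
  hole: d = -133.295 mm → contributes −2 737 005 mm⁴
Total I = 249 715 815 mm⁴.

I_xx ≈ 2.497 × 10⁸ mm⁴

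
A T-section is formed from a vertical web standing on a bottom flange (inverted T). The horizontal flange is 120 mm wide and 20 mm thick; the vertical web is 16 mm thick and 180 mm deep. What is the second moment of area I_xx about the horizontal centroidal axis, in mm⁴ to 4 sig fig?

Split into non-overlapping primitives; take the origin at the lower-left of the bounding box.
Flange: 120 × 20, A = 2 400 mm², y = 10 mm, Ī = 80 000 mm⁴.
Web: 16 × 180, A = 2 880 mm², y = 110 mm, Ī = 7 776 000 mm⁴.
Centroid: ȳ = ΣA·y / ΣA = 64.5455 mm.
Transfer each piece to the horizontal centroidal axis using Ī + A·d² with d = y − 64.5455:
  flange: d = -54.5455 mm → contributes +7 220 496 mm⁴
  web: d = 45.4545 mm → contributes +13 726 413 mm⁴
Total I = 20 946 909 mm⁴.

I_xx ≈ 2.095 × 10⁷ mm⁴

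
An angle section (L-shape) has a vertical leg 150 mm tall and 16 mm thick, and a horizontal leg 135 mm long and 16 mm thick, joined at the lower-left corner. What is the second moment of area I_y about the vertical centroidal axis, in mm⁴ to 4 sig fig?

Treat the section as a set of non-overlapping primitives; coordinates are from the bounding-box lower-left.
Vertical leg: 16 × 150, A = 2 400 mm², x = 8 mm, Ī = 51 200 mm⁴.
Horizontal leg (remainder): 119 × 16, A = 1 904 mm², x = 75.5 mm, Ī = 2 246 879 mm⁴.
Centroid: x̄ = ΣA·x / ΣA = 37.8606 mm.
Transfer each piece to the vertical centroidal axis using Ī + A·d² with d = x − 37.8606:
  vertical leg: d = -29.8606 mm → contributes +2 191 172 mm⁴
  horizontal leg (remainder): d = 37.6394 mm → contributes +4 944 323 mm⁴
Total I = 7 135 495 mm⁴.

I_y ≈ 7.135 × 10⁶ mm⁴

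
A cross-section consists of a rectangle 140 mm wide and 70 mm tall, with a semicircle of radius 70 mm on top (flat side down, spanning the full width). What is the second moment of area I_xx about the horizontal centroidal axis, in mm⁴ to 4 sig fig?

Decompose the section into non-overlapping parts with the origin at the bottom-left of its bounding rectangle.
Rectangular body: 140 × 70, A = 9 800 mm², y = 35 mm, Ī = 4 001 667 mm⁴.
Semicircular cap: semicircle r = 70, A = 7696.9 mm², y = 99.7089 mm, Ī = 2 635 265 mm⁴.
Centroid: ȳ = ΣA·y / ΣA = 63.4655 mm.
Transfer each piece to the horizontal centroidal axis using Ī + A·d² with d = y − 63.4655:
  rectangular body: d = -28.4655 mm → contributes +11 942 462 mm⁴
  semicircular cap: d = 36.2434 mm → contributes +12 745 799 mm⁴
Total I = 24 688 262 mm⁴.

I_xx ≈ 2.469 × 10⁷ mm⁴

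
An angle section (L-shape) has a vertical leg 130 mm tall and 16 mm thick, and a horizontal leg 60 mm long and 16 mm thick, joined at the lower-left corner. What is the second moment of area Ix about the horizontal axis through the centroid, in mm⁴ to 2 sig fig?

Break the section into simple shapes (no overlaps), measuring from the bottom-left corner of the bounding box.
Vertical leg: 16 × 130, A = 2 080 mm², y = 65 mm, Ī = 2 929 333 mm⁴.
Horizontal leg (remainder): 44 × 16, A = 704 mm², y = 8 mm, Ī = 15 019 mm⁴.
Centroid: ȳ = ΣA·y / ΣA = 50.59 mm.
Transfer each piece to the horizontal axis through the centroid using Ī + A·d² with d = y − 50.59:
  vertical leg: d = 14.41 mm → contributes +3 361 469 mm⁴
  horizontal leg (remainder): d = -42.59 mm → contributes +1 291 783 mm⁴
Total I = 4 653 251 mm⁴.

Ix ≈ 4.7 × 10⁶ mm⁴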